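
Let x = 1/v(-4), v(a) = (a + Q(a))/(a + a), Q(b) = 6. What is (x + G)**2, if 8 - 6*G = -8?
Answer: 16/9 ≈ 1.7778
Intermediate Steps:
G = 8/3 (G = 4/3 - 1/6*(-8) = 4/3 + 4/3 = 8/3 ≈ 2.6667)
v(a) = (6 + a)/(2*a) (v(a) = (a + 6)/(a + a) = (6 + a)/((2*a)) = (6 + a)*(1/(2*a)) = (6 + a)/(2*a))
x = -4 (x = 1/((1/2)*(6 - 4)/(-4)) = 1/((1/2)*(-1/4)*2) = 1/(-1/4) = -4)
(x + G)**2 = (-4 + 8/3)**2 = (-4/3)**2 = 16/9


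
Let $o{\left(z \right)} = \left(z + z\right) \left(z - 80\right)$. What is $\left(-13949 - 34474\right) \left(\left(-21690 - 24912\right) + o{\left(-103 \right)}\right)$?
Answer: $431158392$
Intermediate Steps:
$o{\left(z \right)} = 2 z \left(-80 + z\right)$
$\left(-13949 - 34474\right) \left(\left(-21690 - 24912\right) + o{\left(-103 \right)}\right) = \left(-13949 - 34474\right) \left(\left(-21690 - 24912\right) + 2 \left(-103\right) \left(-80 - 103\right)\right) = - 48423 \left(-46602 + 2 \left(-103\right) \left(-183\right)\right) = - 48423 \left(-46602 + 37698\right) = \left(-48423\right) \left(-8904\right) = 431158392$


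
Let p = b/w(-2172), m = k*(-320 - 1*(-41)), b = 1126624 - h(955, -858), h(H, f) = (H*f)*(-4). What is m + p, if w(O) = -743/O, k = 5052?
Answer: -5719097436/743 ≈ -7.6973e+6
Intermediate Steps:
h(H, f) = -4*H*f
b = -2150936 (b = 1126624 - (-4)*955*(-858) = 1126624 - 1*3277560 = 1126624 - 3277560 = -2150936)
m = -1409508 (m = 5052*(-320 - 1*(-41)) = 5052*(-320 + 41) = 5052*(-279) = -1409508)
p = -4671832992/743 (p = -2150936/((-743/(-2172))) = -2150936/((-743*(-1/2172))) = -2150936/743/2172 = -2150936*2172/743 = -4671832992/743 ≈ -6.2878e+6)
m + p = -1409508 - 4671832992/743 = -5719097436/743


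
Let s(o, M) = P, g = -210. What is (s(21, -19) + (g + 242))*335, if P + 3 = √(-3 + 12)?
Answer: 10720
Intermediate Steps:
P = 0 (P = -3 + √(-3 + 12) = -3 + √9 = -3 + 3 = 0)
s(o, M) = 0
(s(21, -19) + (g + 242))*335 = (0 + (-210 + 242))*335 = (0 + 32)*335 = 32*335 = 10720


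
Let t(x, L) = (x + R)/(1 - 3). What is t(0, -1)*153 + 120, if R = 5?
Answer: -525/2 ≈ -262.50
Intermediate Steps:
t(x, L) = -5/2 - x/2 (t(x, L) = (x + 5)/(1 - 3) = (5 + x)/(-2) = (5 + x)*(-1/2) = -5/2 - x/2)
t(0, -1)*153 + 120 = (-5/2 - 1/2*0)*153 + 120 = (-5/2 + 0)*153 + 120 = -5/2*153 + 120 = -765/2 + 120 = -525/2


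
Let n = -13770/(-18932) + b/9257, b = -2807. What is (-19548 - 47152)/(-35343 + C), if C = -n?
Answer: 5844705025400/3097029812749 ≈ 1.8872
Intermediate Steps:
n = 37163383/87626762 (n = -13770/(-18932) - 2807/9257 = -13770*(-1/18932) - 2807*1/9257 = 6885/9466 - 2807/9257 = 37163383/87626762 ≈ 0.42411)
C = -37163383/87626762 (C = -1*37163383/87626762 = -37163383/87626762 ≈ -0.42411)
(-19548 - 47152)/(-35343 + C) = (-19548 - 47152)/(-35343 - 37163383/87626762) = -66700/(-3097029812749/87626762) = -66700*(-87626762/3097029812749) = 5844705025400/3097029812749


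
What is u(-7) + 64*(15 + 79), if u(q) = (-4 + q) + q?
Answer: 5998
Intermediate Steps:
u(q) = -4 + 2*q
u(-7) + 64*(15 + 79) = (-4 + 2*(-7)) + 64*(15 + 79) = (-4 - 14) + 64*94 = -18 + 6016 = 5998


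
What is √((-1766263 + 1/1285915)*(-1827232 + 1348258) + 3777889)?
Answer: √1398922884720291023097265/1285915 ≈ 9.1978e+5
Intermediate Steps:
√((-1766263 + 1/1285915)*(-1827232 + 1348258) + 3777889) = √((-1766263 + 1/1285915)*(-478974) + 3777889) = √(-2271264085644/1285915*(-478974) + 3777889) = √(1087876444157249256/1285915 + 3777889) = √(1087881302201382691/1285915) = √1398922884720291023097265/1285915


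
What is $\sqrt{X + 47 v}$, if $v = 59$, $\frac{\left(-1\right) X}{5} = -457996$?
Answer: $\sqrt{2292753} \approx 1514.2$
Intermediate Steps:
$X = 2289980$ ($X = \left(-5\right) \left(-457996\right) = 2289980$)
$\sqrt{X + 47 v} = \sqrt{2289980 + 47 \cdot 59} = \sqrt{2289980 + 2773} = \sqrt{2292753}$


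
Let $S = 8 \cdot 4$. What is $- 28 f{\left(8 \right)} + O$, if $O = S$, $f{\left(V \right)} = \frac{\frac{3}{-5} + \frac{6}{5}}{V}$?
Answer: $\frac{299}{10} \approx 29.9$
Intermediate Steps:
$f{\left(V \right)} = \frac{3}{5 V}$ ($f{\left(V \right)} = \frac{3 \left(- \frac{1}{5}\right) + 6 \cdot \frac{1}{5}}{V} = \frac{- \frac{3}{5} + \frac{6}{5}}{V} = \frac{3}{5 V}$)
$S = 32$
$O = 32$
$- 28 f{\left(8 \right)} + O = - 28 \frac{3}{5 \cdot 8} + 32 = - 28 \cdot \frac{3}{5} \cdot \frac{1}{8} + 32 = \left(-28\right) \frac{3}{40} + 32 = - \frac{21}{10} + 32 = \frac{299}{10}$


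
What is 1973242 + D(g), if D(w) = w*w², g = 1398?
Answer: 2734230034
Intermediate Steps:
D(w) = w³
1973242 + D(g) = 1973242 + 1398³ = 1973242 + 2732256792 = 2734230034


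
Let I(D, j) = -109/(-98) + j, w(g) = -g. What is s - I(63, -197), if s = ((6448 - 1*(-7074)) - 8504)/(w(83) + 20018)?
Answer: 383183959/1953630 ≈ 196.14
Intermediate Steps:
I(D, j) = 109/98 + j (I(D, j) = -109*(-1/98) + j = 109/98 + j)
s = 5018/19935 (s = ((6448 - 1*(-7074)) - 8504)/(-1*83 + 20018) = ((6448 + 7074) - 8504)/(-83 + 20018) = (13522 - 8504)/19935 = 5018*(1/19935) = 5018/19935 ≈ 0.25172)
s - I(63, -197) = 5018/19935 - (109/98 - 197) = 5018/19935 - 1*(-19197/98) = 5018/19935 + 19197/98 = 383183959/1953630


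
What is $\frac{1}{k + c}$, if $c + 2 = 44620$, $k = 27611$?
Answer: $\frac{1}{72229} \approx 1.3845 \cdot 10^{-5}$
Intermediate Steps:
$c = 44618$ ($c = -2 + 44620 = 44618$)
$\frac{1}{k + c} = \frac{1}{27611 + 44618} = \frac{1}{72229}$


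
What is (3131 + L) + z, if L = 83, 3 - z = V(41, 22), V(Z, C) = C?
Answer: 3195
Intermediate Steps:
z = -19 (z = 3 - 1*22 = 3 - 22 = -19)
(3131 + L) + z = (3131 + 83) - 19 = 3214 - 19 = 3195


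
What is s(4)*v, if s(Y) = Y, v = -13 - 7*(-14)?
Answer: 340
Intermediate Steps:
v = 85 (v = -13 + 98 = 85)
s(4)*v = 4*85 = 340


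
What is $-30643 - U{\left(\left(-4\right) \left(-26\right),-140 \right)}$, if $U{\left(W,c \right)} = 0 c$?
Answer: $-30643$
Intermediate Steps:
$U{\left(W,c \right)} = 0$
$-30643 - U{\left(\left(-4\right) \left(-26\right),-140 \right)} = -30643 - 0 = -30643 + 0 = -30643$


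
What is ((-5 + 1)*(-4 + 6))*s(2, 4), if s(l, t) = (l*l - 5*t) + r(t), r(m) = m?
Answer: 96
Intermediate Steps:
s(l, t) = l² - 4*t (s(l, t) = (l*l - 5*t) + t = (l² - 5*t) + t = l² - 4*t)
((-5 + 1)*(-4 + 6))*s(2, 4) = ((-5 + 1)*(-4 + 6))*(2² - 4*4) = (-4*2)*(4 - 16) = -8*(-12) = 96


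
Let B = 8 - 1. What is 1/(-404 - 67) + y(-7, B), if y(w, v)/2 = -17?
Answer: -16015/471 ≈ -34.002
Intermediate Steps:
B = 7
y(w, v) = -34 (y(w, v) = 2*(-17) = -34)
1/(-404 - 67) + y(-7, B) = 1/(-404 - 67) - 34 = 1/(-471) - 34 = -1/471 - 34 = -16015/471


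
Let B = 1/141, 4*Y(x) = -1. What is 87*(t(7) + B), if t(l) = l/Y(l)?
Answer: -114463/47 ≈ -2435.4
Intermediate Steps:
Y(x) = -1/4 (Y(x) = (1/4)*(-1) = -1/4)
B = 1/141 ≈ 0.0070922
t(l) = -4*l (t(l) = l/(-1/4) = l*(-4) = -4*l)
87*(t(7) + B) = 87*(-4*7 + 1/141) = 87*(-28 + 1/141) = 87*(-3947/141) = -114463/47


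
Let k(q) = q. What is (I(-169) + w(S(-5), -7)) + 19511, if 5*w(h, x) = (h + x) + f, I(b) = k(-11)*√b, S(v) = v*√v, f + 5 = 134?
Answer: 97677/5 - 143*I - I*√5 ≈ 19535.0 - 145.24*I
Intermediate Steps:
f = 129 (f = -5 + 134 = 129)
S(v) = v^(3/2)
I(b) = -11*√b
w(h, x) = 129/5 + h/5 + x/5 (w(h, x) = ((h + x) + 129)/5 = (129 + h + x)/5 = 129/5 + h/5 + x/5)
(I(-169) + w(S(-5), -7)) + 19511 = (-143*I + (129/5 + (-5)^(3/2)/5 + (⅕)*(-7))) + 19511 = (-143*I + (129/5 + (-5*I*√5)/5 - 7/5)) + 19511 = (-143*I + (129/5 - I*√5 - 7/5)) + 19511 = (-143*I + (122/5 - I*√5)) + 19511 = (122/5 - 143*I - I*√5) + 19511 = 97677/5 - 143*I - I*√5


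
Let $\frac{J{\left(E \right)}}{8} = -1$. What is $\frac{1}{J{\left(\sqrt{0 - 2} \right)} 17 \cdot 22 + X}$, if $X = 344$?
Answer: $- \frac{1}{2648} \approx -0.00037764$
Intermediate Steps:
$J{\left(E \right)} = -8$ ($J{\left(E \right)} = 8 \left(-1\right) = -8$)
$\frac{1}{J{\left(\sqrt{0 - 2} \right)} 17 \cdot 22 + X} = \frac{1}{\left(-8\right) 17 \cdot 22 + 344} = \frac{1}{\left(-136\right) 22 + 344} = \frac{1}{-2992 + 344} = \frac{1}{-2648} = - \frac{1}{2648}$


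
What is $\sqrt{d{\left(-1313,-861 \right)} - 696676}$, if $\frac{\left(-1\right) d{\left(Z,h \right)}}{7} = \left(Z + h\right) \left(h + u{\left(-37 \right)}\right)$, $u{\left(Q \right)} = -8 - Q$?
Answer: $6 i \sqrt{371057} \approx 3654.9 i$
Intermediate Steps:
$d{\left(Z,h \right)} = - 7 \left(29 + h\right) \left(Z + h\right)$ ($d{\left(Z,h \right)} = - 7 \left(Z + h\right) \left(h - -29\right) = - 7 \left(Z + h\right) \left(h + \left(-8 + 37\right)\right) = - 7 \left(Z + h\right) \left(h + 29\right) = - 7 \left(Z + h\right) \left(29 + h\right) = - 7 \left(29 + h\right) \left(Z + h\right)$)
$\sqrt{d{\left(-1313,-861 \right)} - 696676} = \sqrt{\left(\left(-203\right) \left(-1313\right) - -174783 - 7 \left(-861\right)^{2} - \left(-9191\right) \left(-861\right)\right) - 696676} = \sqrt{\left(266539 + 174783 - 5189247 - 7913451\right) - 696676} = \sqrt{-12661376 - 696676} = \sqrt{-13358052} = 6 i \sqrt{371057}$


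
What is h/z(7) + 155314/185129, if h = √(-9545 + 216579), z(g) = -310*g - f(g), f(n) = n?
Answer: 155314/185129 - √207034/2177 ≈ 0.62994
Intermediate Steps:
z(g) = -311*g (z(g) = -310*g - g = -311*g)
h = √207034 ≈ 455.01
h/z(7) + 155314/185129 = √207034/((-311*7)) + 155314/185129 = √207034/(-2177) + 155314*(1/185129) = √207034*(-1/2177) + 155314/185129 = -√207034/2177 + 155314/185129 = 155314/185129 - √207034/2177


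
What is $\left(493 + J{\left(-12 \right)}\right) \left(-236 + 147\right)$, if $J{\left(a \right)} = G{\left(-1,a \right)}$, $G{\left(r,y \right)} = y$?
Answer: $-42809$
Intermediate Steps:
$J{\left(a \right)} = a$
$\left(493 + J{\left(-12 \right)}\right) \left(-236 + 147\right) = \left(493 - 12\right) \left(-236 + 147\right) = 481 \left(-89\right) = -42809$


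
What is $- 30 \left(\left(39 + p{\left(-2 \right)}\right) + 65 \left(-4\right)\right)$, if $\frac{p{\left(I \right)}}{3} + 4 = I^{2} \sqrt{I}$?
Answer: $6990 - 360 i \sqrt{2} \approx 6990.0 - 509.12 i$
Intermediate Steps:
$p{\left(I \right)} = -12 + 3 I^{\frac{5}{2}}$ ($p{\left(I \right)} = -12 + 3 I^{2} \sqrt{I} = -12 + 3 I^{\frac{5}{2}}$)
$- 30 \left(\left(39 + p{\left(-2 \right)}\right) + 65 \left(-4\right)\right) = - 30 \left(\left(39 - \left(12 - 3 \left(-2\right)^{\frac{5}{2}}\right)\right) + 65 \left(-4\right)\right) = - 30 \left(\left(39 - \left(12 - 3 \cdot 4 i \sqrt{2}\right)\right) - 260\right) = - 30 \left(\left(39 - \left(12 - 12 i \sqrt{2}\right)\right) - 260\right) = - 30 \left(\left(27 + 12 i \sqrt{2}\right) - 260\right) = - 30 \left(-233 + 12 i \sqrt{2}\right) = 6990 - 360 i \sqrt{2}$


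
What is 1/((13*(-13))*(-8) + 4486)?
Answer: 1/5838 ≈ 0.00017129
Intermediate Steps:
1/((13*(-13))*(-8) + 4486) = 1/(-169*(-8) + 4486) = 1/(1352 + 4486) = 1/5838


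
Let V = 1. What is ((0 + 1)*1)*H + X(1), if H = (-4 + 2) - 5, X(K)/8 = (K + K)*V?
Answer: 9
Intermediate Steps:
X(K) = 16*K (X(K) = 8*((K + K)*1) = 8*((2*K)*1) = 8*(2*K) = 16*K)
H = -7 (H = -2 - 5 = -7)
((0 + 1)*1)*H + X(1) = ((0 + 1)*1)*(-7) + 16*1 = (1*1)*(-7) + 16 = 1*(-7) + 16 = -7 + 16 = 9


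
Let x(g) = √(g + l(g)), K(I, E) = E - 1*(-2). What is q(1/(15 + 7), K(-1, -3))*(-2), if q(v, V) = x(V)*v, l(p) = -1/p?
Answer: 0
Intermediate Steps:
K(I, E) = 2 + E (K(I, E) = E + 2 = 2 + E)
x(g) = √(g - 1/g)
q(v, V) = v*√(V - 1/V) (q(v, V) = √(V - 1/V)*v = v*√(V - 1/V))
q(1/(15 + 7), K(-1, -3))*(-2) = (√((2 - 3) - 1/(2 - 3))/(15 + 7))*(-2) = (√(-1 - 1/(-1))/22)*(-2) = (√(-1 - 1*(-1))/22)*(-2) = (√(-1 + 1)/22)*(-2) = (√0/22)*(-2) = ((1/22)*0)*(-2) = 0*(-2) = 0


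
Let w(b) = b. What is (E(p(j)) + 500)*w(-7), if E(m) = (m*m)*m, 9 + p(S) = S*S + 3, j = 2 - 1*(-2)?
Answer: -10500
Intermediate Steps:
j = 4 (j = 2 + 2 = 4)
p(S) = -6 + S² (p(S) = -9 + (S*S + 3) = -9 + (S² + 3) = -9 + (3 + S²) = -6 + S²)
E(m) = m³ (E(m) = m²*m = m³)
(E(p(j)) + 500)*w(-7) = ((-6 + 4²)³ + 500)*(-7) = ((-6 + 16)³ + 500)*(-7) = (10³ + 500)*(-7) = (1000 + 500)*(-7) = 1500*(-7) = -10500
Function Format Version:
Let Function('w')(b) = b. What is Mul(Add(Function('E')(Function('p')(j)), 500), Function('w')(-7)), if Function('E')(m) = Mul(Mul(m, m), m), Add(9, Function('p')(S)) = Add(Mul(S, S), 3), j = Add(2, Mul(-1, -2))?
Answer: -10500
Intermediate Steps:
j = 4 (j = Add(2, 2) = 4)
Function('p')(S) = Add(-6, Pow(S, 2)) (Function('p')(S) = Add(-9, Add(Mul(S, S), 3)) = Add(-9, Add(Pow(S, 2), 3)) = Add(-9, Add(3, Pow(S, 2))) = Add(-6, Pow(S, 2)))
Function('E')(m) = Pow(m, 3) (Function('E')(m) = Mul(Pow(m, 2), m) = Pow(m, 3))
Mul(Add(Function('E')(Function('p')(j)), 500), Function('w')(-7)) = Mul(Add(Pow(Add(-6, Pow(4, 2)), 3), 500), -7) = Mul(Add(Pow(Add(-6, 16), 3), 500), -7) = Mul(Add(Pow(10, 3), 500), -7) = Mul(Add(1000, 500), -7) = Mul(1500, -7) = -10500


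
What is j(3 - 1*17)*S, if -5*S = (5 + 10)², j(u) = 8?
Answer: -360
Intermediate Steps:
S = -45 (S = -(5 + 10)²/5 = -⅕*15² = -⅕*225 = -45)
j(3 - 1*17)*S = 8*(-45) = -360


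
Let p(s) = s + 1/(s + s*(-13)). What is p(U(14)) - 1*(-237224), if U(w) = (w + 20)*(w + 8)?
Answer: 2136036671/8976 ≈ 2.3797e+5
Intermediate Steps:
U(w) = (8 + w)*(20 + w) (U(w) = (20 + w)*(8 + w) = (8 + w)*(20 + w))
p(s) = s - 1/(12*s) (p(s) = s + 1/(s - 13*s) = s + 1/(-12*s) = s - 1/(12*s))
p(U(14)) - 1*(-237224) = ((160 + 14**2 + 28*14) - 1/(12*(160 + 14**2 + 28*14))) - 1*(-237224) = ((160 + 196 + 392) - 1/(12*(160 + 196 + 392))) + 237224 = (748 - 1/12/748) + 237224 = (748 - 1/12*1/748) + 237224 = (748 - 1/8976) + 237224 = 6714047/8976 + 237224 = 2136036671/8976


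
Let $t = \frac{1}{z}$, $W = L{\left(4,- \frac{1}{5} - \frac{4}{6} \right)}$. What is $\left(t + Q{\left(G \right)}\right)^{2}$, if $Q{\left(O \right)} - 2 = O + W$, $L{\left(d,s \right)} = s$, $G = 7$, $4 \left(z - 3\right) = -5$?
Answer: $\frac{835396}{11025} \approx 75.773$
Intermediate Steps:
$z = \frac{7}{4}$ ($z = 3 + \frac{1}{4} \left(-5\right) = 3 - \frac{5}{4} = \frac{7}{4} \approx 1.75$)
$W = - \frac{13}{15}$ ($W = - \frac{1}{5} - \frac{4}{6} = \left(-1\right) \frac{1}{5} - \frac{2}{3} = - \frac{1}{5} - \frac{2}{3} = - \frac{13}{15} \approx -0.86667$)
$t = \frac{4}{7}$ ($t = \frac{1}{\frac{7}{4}} = \frac{4}{7} \approx 0.57143$)
$Q{\left(O \right)} = \frac{17}{15} + O$ ($Q{\left(O \right)} = 2 + \left(O - \frac{13}{15}\right) = 2 + \left(- \frac{13}{15} + O\right) = \frac{17}{15} + O$)
$\left(t + Q{\left(G \right)}\right)^{2} = \left(\frac{4}{7} + \left(\frac{17}{15} + 7\right)\right)^{2} = \left(\frac{4}{7} + \frac{122}{15}\right)^{2} = \left(\frac{914}{105}\right)^{2} = \frac{835396}{11025}$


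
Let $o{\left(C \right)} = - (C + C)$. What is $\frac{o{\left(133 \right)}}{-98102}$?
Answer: $\frac{133}{49051} \approx 0.0027115$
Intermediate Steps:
$o{\left(C \right)} = - 2 C$
$\frac{o{\left(133 \right)}}{-98102} = \frac{\left(-2\right) 133}{-98102} = \left(-266\right) \left(- \frac{1}{98102}\right) = \frac{133}{49051}$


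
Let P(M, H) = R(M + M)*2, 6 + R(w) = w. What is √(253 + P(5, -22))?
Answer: 3*√29 ≈ 16.155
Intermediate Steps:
R(w) = -6 + w
P(M, H) = -12 + 4*M (P(M, H) = (-6 + (M + M))*2 = (-6 + 2*M)*2 = -12 + 4*M)
√(253 + P(5, -22)) = √(253 + (-12 + 4*5)) = √(253 + (-12 + 20)) = √(253 + 8) = √261 = 3*√29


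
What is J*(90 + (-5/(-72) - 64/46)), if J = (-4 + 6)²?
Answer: 146851/414 ≈ 354.71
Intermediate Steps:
J = 4 (J = 2² = 4)
J*(90 + (-5/(-72) - 64/46)) = 4*(90 + (-5/(-72) - 64/46)) = 4*(90 + (-5*(-1/72) - 64*1/46)) = 4*(90 + (5/72 - 32/23)) = 4*(90 - 2189/1656) = 4*(146851/1656) = 146851/414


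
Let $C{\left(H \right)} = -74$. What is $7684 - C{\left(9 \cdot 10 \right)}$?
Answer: $7758$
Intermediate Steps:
$7684 - C{\left(9 \cdot 10 \right)} = 7684 - -74 = 7684 + 74 = 7758$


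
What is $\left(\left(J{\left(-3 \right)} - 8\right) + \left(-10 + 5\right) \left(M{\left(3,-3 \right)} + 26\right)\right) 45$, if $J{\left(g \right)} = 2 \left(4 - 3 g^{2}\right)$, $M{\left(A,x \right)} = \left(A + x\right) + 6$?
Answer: $-9630$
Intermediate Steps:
$M{\left(A,x \right)} = 6 + A + x$
$J{\left(g \right)} = 8 - 6 g^{2}$
$\left(\left(J{\left(-3 \right)} - 8\right) + \left(-10 + 5\right) \left(M{\left(3,-3 \right)} + 26\right)\right) 45 = \left(\left(\left(8 - 6 \left(-3\right)^{2}\right) - 8\right) + \left(-10 + 5\right) \left(\left(6 + 3 - 3\right) + 26\right)\right) 45 = \left(\left(\left(8 - 54\right) - 8\right) - 5 \left(6 + 26\right)\right) 45 = \left(\left(\left(8 - 54\right) - 8\right) - 160\right) 45 = \left(\left(-46 - 8\right) - 160\right) 45 = \left(-54 - 160\right) 45 = \left(-214\right) 45 = -9630$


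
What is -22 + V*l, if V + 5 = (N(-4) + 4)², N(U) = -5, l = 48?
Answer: -214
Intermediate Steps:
V = -4 (V = -5 + (-5 + 4)² = -5 + (-1)² = -5 + 1 = -4)
-22 + V*l = -22 - 4*48 = -22 - 192 = -214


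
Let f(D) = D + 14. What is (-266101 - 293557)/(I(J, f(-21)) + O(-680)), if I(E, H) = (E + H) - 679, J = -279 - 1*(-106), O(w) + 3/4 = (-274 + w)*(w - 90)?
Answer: -2238632/2934881 ≈ -0.76277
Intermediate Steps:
f(D) = 14 + D
O(w) = -¾ + (-274 + w)*(-90 + w) (O(w) = -¾ + (-274 + w)*(w - 90) = -¾ + (-274 + w)*(-90 + w))
J = -173 (J = -279 + 106 = -173)
I(E, H) = -679 + E + H
(-266101 - 293557)/(I(J, f(-21)) + O(-680)) = (-266101 - 293557)/((-679 - 173 + (14 - 21)) + (98637/4 + (-680)² - 364*(-680))) = -559658/((-679 - 173 - 7) + (98637/4 + 462400 + 247520)) = -559658/(-859 + 2938317/4) = -559658/2934881/4 = -559658*4/2934881 = -2238632/2934881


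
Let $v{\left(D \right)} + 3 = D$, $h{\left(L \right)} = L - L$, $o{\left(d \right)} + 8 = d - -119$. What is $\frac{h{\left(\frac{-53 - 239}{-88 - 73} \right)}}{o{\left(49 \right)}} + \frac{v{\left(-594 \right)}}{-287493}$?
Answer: $\frac{199}{95831} \approx 0.0020766$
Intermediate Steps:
$o{\left(d \right)} = 111 + d$ ($o{\left(d \right)} = -8 + \left(d - -119\right) = -8 + \left(d + 119\right) = -8 + \left(119 + d\right) = 111 + d$)
$h{\left(L \right)} = 0$
$v{\left(D \right)} = -3 + D$
$\frac{h{\left(\frac{-53 - 239}{-88 - 73} \right)}}{o{\left(49 \right)}} + \frac{v{\left(-594 \right)}}{-287493} = \frac{0}{111 + 49} + \frac{-3 - 594}{-287493} = \frac{0}{160} - - \frac{199}{95831} = 0 \cdot \frac{1}{160} + \frac{199}{95831} = 0 + \frac{199}{95831} = \frac{199}{95831}$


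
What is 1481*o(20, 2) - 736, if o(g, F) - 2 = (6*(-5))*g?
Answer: -886374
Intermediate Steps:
o(g, F) = 2 - 30*g (o(g, F) = 2 + (6*(-5))*g = 2 - 30*g)
1481*o(20, 2) - 736 = 1481*(2 - 30*20) - 736 = 1481*(2 - 600) - 736 = 1481*(-598) - 736 = -885638 - 736 = -886374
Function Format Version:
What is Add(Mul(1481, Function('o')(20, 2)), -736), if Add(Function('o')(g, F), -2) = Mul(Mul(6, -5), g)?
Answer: -886374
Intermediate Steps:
Function('o')(g, F) = Add(2, Mul(-30, g)) (Function('o')(g, F) = Add(2, Mul(Mul(6, -5), g)) = Add(2, Mul(-30, g)))
Add(Mul(1481, Function('o')(20, 2)), -736) = Add(Mul(1481, Add(2, Mul(-30, 20))), -736) = Add(Mul(1481, Add(2, -600)), -736) = Add(Mul(1481, -598), -736) = Add(-885638, -736) = -886374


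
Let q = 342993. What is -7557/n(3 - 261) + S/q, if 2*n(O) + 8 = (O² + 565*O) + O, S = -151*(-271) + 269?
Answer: 1409574647/4543056616 ≈ 0.31027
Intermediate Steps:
S = 41190 (S = 40921 + 269 = 41190)
n(O) = -4 + O²/2 + 283*O (n(O) = -4 + ((O² + 565*O) + O)/2 = -4 + (O² + 566*O)/2 = -4 + (O²/2 + 283*O) = -4 + O²/2 + 283*O)
-7557/n(3 - 261) + S/q = -7557/(-4 + (3 - 261)²/2 + 283*(3 - 261)) + 41190/342993 = -7557/(-4 + (½)*(-258)² + 283*(-258)) + 41190*(1/342993) = -7557/(-4 + (½)*66564 - 73014) + 13730/114331 = -7557/(-4 + 33282 - 73014) + 13730/114331 = -7557/(-39736) + 13730/114331 = -7557*(-1/39736) + 13730/114331 = 7557/39736 + 13730/114331 = 1409574647/4543056616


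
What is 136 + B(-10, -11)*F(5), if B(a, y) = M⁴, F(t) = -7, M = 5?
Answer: -4239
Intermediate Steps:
B(a, y) = 625 (B(a, y) = 5⁴ = 625)
136 + B(-10, -11)*F(5) = 136 + 625*(-7) = 136 - 4375 = -4239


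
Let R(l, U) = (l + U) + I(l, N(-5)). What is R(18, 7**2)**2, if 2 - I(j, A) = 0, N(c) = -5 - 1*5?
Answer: 4761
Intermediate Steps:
N(c) = -10 (N(c) = -5 - 5 = -10)
I(j, A) = 2 (I(j, A) = 2 - 1*0 = 2 + 0 = 2)
R(l, U) = 2 + U + l (R(l, U) = (l + U) + 2 = (U + l) + 2 = 2 + U + l)
R(18, 7**2)**2 = (2 + 7**2 + 18)**2 = (2 + 49 + 18)**2 = 69**2 = 4761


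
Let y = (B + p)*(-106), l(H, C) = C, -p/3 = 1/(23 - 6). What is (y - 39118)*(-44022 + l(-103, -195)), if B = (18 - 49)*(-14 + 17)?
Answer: 1292962302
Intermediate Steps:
B = -93 (B = -31*3 = -93)
p = -3/17 (p = -3/(23 - 6) = -3/17 ≈ -0.17647)
y = 167904/17 (y = (-93 - 3/17)*(-106) = -1584/17*(-106) = 167904/17 ≈ 9876.7)
(y - 39118)*(-44022 + l(-103, -195)) = (167904/17 - 39118)*(-44022 - 195) = -497102/17*(-44217) = 1292962302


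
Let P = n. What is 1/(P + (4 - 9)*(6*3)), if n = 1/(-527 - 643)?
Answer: -1170/105301 ≈ -0.011111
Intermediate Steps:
n = -1/1170 (n = 1/(-1170) = -1/1170 ≈ -0.00085470)
P = -1/1170 ≈ -0.00085470
1/(P + (4 - 9)*(6*3)) = 1/(-1/1170 + (4 - 9)*(6*3)) = 1/(-1/1170 - 5*18) = 1/(-1/1170 - 90) = 1/(-105301/1170) = -1170/105301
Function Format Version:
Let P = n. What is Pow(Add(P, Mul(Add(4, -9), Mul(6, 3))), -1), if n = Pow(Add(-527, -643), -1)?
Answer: Rational(-1170, 105301) ≈ -0.011111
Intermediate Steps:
n = Rational(-1, 1170) (n = Pow(-1170, -1) = Rational(-1, 1170) ≈ -0.00085470)
P = Rational(-1, 1170) ≈ -0.00085470
Pow(Add(P, Mul(Add(4, -9), Mul(6, 3))), -1) = Pow(Add(Rational(-1, 1170), Mul(Add(4, -9), Mul(6, 3))), -1) = Pow(Add(Rational(-1, 1170), Mul(-5, 18)), -1) = Pow(Add(Rational(-1, 1170), -90), -1) = Pow(Rational(-105301, 1170), -1) = Rational(-1170, 105301)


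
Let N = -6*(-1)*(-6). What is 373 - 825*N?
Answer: 30073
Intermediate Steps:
N = -36 (N = 6*(-6) = -36)
373 - 825*N = 373 - 825*(-36) = 373 + 29700 = 30073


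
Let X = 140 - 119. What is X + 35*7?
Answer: 266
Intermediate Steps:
X = 21
X + 35*7 = 21 + 35*7 = 21 + 245 = 266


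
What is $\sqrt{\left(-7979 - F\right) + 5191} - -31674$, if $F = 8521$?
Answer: $31674 + i \sqrt{11309} \approx 31674.0 + 106.34 i$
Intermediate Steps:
$\sqrt{\left(-7979 - F\right) + 5191} - -31674 = \sqrt{\left(-7979 - 8521\right) + 5191} - -31674 = \sqrt{\left(-7979 - 8521\right) + 5191} + 31674 = \sqrt{-16500 + 5191} + 31674 = \sqrt{-11309} + 31674 = i \sqrt{11309} + 31674 = 31674 + i \sqrt{11309}$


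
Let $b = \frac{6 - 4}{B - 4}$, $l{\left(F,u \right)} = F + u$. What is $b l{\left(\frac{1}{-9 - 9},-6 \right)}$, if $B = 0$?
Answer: $\frac{109}{36} \approx 3.0278$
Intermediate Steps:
$b = - \frac{1}{2}$ ($b = \frac{6 - 4}{0 - 4} = \frac{2}{-4} = 2 \left(- \frac{1}{4}\right) = - \frac{1}{2} \approx -0.5$)
$b l{\left(\frac{1}{-9 - 9},-6 \right)} = - \frac{\frac{1}{-9 - 9} - 6}{2} = - \frac{\frac{1}{-18} - 6}{2} = - \frac{- \frac{1}{18} - 6}{2} = \left(- \frac{1}{2}\right) \left(- \frac{109}{18}\right) = \frac{109}{36}$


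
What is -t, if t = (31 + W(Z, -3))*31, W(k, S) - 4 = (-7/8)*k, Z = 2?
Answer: -4123/4 ≈ -1030.8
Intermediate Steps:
W(k, S) = 4 - 7*k/8 (W(k, S) = 4 + (-7/8)*k = 4 + (-7*1/8)*k = 4 - 7*k/8)
t = 4123/4 (t = (31 + (4 - 7/8*2))*31 = (31 + (4 - 7/4))*31 = (31 + 9/4)*31 = (133/4)*31 = 4123/4 ≈ 1030.8)
-t = -1*4123/4 = -4123/4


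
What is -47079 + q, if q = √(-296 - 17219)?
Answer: -47079 + I*√17515 ≈ -47079.0 + 132.34*I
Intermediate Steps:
q = I*√17515 (q = √(-17515) = I*√17515 ≈ 132.34*I)
-47079 + q = -47079 + I*√17515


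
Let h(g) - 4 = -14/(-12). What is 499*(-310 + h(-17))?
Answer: -912671/6 ≈ -1.5211e+5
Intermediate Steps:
h(g) = 31/6 (h(g) = 4 - 14/(-12) = 4 - 14*(-1/12) = 4 + 7/6 = 31/6)
499*(-310 + h(-17)) = 499*(-310 + 31/6) = 499*(-1829/6) = -912671/6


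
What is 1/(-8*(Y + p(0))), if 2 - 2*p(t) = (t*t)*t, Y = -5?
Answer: 1/32 ≈ 0.031250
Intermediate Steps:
p(t) = 1 - t³/2 (p(t) = 1 - t*t*t/2 = 1 - t²*t/2 = 1 - t³/2)
1/(-8*(Y + p(0))) = 1/(-8*(-5 + (1 - ½*0³))) = 1/(-8*(-5 + (1 - ½*0))) = 1/(-8*(-5 + (1 + 0))) = 1/(-8*(-5 + 1)) = 1/(-8*(-4)) = 1/32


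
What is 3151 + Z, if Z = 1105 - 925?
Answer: 3331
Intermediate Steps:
Z = 180
3151 + Z = 3151 + 180 = 3331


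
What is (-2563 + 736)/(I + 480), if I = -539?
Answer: 1827/59 ≈ 30.966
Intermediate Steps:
(-2563 + 736)/(I + 480) = (-2563 + 736)/(-539 + 480) = -1827/(-59) = -1827*(-1/59) = 1827/59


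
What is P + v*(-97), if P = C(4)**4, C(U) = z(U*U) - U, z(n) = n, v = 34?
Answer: 17438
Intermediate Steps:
C(U) = U**2 - U (C(U) = U*U - U = U**2 - U)
P = 20736 (P = (4*(-1 + 4))**4 = (4*3)**4 = 12**4 = 20736)
P + v*(-97) = 20736 + 34*(-97) = 20736 - 3298 = 17438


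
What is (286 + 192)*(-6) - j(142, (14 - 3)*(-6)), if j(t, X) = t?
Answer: -3010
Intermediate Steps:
(286 + 192)*(-6) - j(142, (14 - 3)*(-6)) = (286 + 192)*(-6) - 1*142 = 478*(-6) - 142 = -2868 - 142 = -3010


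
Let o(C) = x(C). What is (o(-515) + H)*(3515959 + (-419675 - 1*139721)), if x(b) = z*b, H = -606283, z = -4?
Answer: -1786423365549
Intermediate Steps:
x(b) = -4*b
o(C) = -4*C
(o(-515) + H)*(3515959 + (-419675 - 1*139721)) = (-4*(-515) - 606283)*(3515959 + (-419675 - 1*139721)) = (2060 - 606283)*(3515959 + (-419675 - 139721)) = -604223*(3515959 - 559396) = -604223*2956563 = -1786423365549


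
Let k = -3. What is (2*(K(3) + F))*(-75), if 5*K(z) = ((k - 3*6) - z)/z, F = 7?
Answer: -810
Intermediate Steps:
K(z) = (-21 - z)/(5*z) (K(z) = (((-3 - 3*6) - z)/z)/5 = (((-3 - 18) - z)/z)/5 = ((-21 - z)/z)/5 = (-21 - z)/(5*z))
(2*(K(3) + F))*(-75) = (2*((1/5)*(-21 - 1*3)/3 + 7))*(-75) = (2*((1/5)*(1/3)*(-21 - 3) + 7))*(-75) = (2*((1/5)*(1/3)*(-24) + 7))*(-75) = (2*(-8/5 + 7))*(-75) = (2*(27/5))*(-75) = (54/5)*(-75) = -810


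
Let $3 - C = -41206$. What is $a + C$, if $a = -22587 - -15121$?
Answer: $33743$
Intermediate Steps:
$a = -7466$ ($a = -22587 + 15121 = -7466$)
$C = 41209$ ($C = 3 - -41206 = 3 + 41206 = 41209$)
$a + C = -7466 + 41209 = 33743$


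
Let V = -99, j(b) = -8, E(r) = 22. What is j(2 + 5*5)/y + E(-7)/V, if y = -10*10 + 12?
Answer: -13/99 ≈ -0.13131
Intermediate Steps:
y = -88 (y = -100 + 12 = -88)
j(2 + 5*5)/y + E(-7)/V = -8/(-88) + 22/(-99) = -8*(-1/88) + 22*(-1/99) = 1/11 - 2/9 = -13/99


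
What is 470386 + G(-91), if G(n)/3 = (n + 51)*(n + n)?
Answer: 492226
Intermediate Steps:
G(n) = 6*n*(51 + n) (G(n) = 3*((n + 51)*(n + n)) = 3*((51 + n)*(2*n)) = 3*(2*n*(51 + n)) = 6*n*(51 + n))
470386 + G(-91) = 470386 + 6*(-91)*(51 - 91) = 470386 + 6*(-91)*(-40) = 470386 + 21840 = 492226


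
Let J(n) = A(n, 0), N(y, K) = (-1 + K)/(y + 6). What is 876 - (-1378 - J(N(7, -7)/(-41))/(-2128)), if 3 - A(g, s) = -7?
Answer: 2398251/1064 ≈ 2254.0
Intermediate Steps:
A(g, s) = 10 (A(g, s) = 3 - 1*(-7) = 3 + 7 = 10)
N(y, K) = (-1 + K)/(6 + y)
J(n) = 10
876 - (-1378 - J(N(7, -7)/(-41))/(-2128)) = 876 - (-1378 - 10/(-2128)) = 876 - (-1378 - 10*(-1)/2128) = 876 - (-1378 - 1*(-5/1064)) = 876 - (-1378 + 5/1064) = 876 - 1*(-1466187/1064) = 876 + 1466187/1064 = 2398251/1064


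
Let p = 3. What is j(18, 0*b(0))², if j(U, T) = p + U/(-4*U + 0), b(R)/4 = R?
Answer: 121/16 ≈ 7.5625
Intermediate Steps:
b(R) = 4*R
j(U, T) = 11/4 (j(U, T) = 3 + U/(-4*U + 0) = 3 + U/((-4*U)) = 3 + U*(-1/(4*U)) = 3 - ¼ = 11/4)
j(18, 0*b(0))² = (11/4)² = 121/16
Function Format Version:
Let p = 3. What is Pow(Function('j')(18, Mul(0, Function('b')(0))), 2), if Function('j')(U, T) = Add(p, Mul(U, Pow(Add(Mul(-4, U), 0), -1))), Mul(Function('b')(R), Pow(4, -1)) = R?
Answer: Rational(121, 16) ≈ 7.5625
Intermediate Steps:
Function('b')(R) = Mul(4, R)
Function('j')(U, T) = Rational(11, 4) (Function('j')(U, T) = Add(3, Mul(U, Pow(Add(Mul(-4, U), 0), -1))) = Add(3, Mul(U, Pow(Mul(-4, U), -1))) = Add(3, Mul(U, Mul(Rational(-1, 4), Pow(U, -1)))) = Add(3, Rational(-1, 4)) = Rational(11, 4))
Pow(Function('j')(18, Mul(0, Function('b')(0))), 2) = Pow(Rational(11, 4), 2) = Rational(121, 16)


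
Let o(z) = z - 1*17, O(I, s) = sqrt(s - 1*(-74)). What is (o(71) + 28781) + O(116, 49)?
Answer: 28835 + sqrt(123) ≈ 28846.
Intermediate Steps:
O(I, s) = sqrt(74 + s) (O(I, s) = sqrt(s + 74) = sqrt(74 + s))
o(z) = -17 + z (o(z) = z - 17 = -17 + z)
(o(71) + 28781) + O(116, 49) = ((-17 + 71) + 28781) + sqrt(74 + 49) = (54 + 28781) + sqrt(123) = 28835 + sqrt(123)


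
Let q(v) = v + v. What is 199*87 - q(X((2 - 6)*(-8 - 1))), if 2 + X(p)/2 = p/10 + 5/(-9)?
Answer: 778897/45 ≈ 17309.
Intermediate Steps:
X(p) = -46/9 + p/5 (X(p) = -4 + 2*(p/10 + 5/(-9)) = -4 + 2*(p*(1/10) + 5*(-1/9)) = -4 + 2*(p/10 - 5/9) = -4 + 2*(-5/9 + p/10) = -4 + (-10/9 + p/5) = -46/9 + p/5)
q(v) = 2*v
199*87 - q(X((2 - 6)*(-8 - 1))) = 199*87 - 2*(-46/9 + ((2 - 6)*(-8 - 1))/5) = 17313 - 2*(-46/9 + (-4*(-9))/5) = 17313 - 2*(-46/9 + (1/5)*36) = 17313 - 2*(-46/9 + 36/5) = 17313 - 2*94/45 = 17313 - 1*188/45 = 17313 - 188/45 = 778897/45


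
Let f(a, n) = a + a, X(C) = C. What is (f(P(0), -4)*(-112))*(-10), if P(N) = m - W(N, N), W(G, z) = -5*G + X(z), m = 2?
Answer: 4480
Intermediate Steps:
W(G, z) = z - 5*G (W(G, z) = -5*G + z = z - 5*G)
P(N) = 2 + 4*N (P(N) = 2 - (N - 5*N) = 2 - (-4)*N = 2 + 4*N)
f(a, n) = 2*a
(f(P(0), -4)*(-112))*(-10) = ((2*(2 + 4*0))*(-112))*(-10) = ((2*(2 + 0))*(-112))*(-10) = ((2*2)*(-112))*(-10) = (4*(-112))*(-10) = -448*(-10) = 4480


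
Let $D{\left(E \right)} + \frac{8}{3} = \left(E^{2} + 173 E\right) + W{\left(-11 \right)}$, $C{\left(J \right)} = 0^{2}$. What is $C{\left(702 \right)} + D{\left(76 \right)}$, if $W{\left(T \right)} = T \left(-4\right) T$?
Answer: $\frac{55312}{3} \approx 18437.0$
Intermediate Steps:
$C{\left(J \right)} = 0$
$W{\left(T \right)} = - 4 T^{2}$ ($W{\left(T \right)} = - 4 T T = - 4 T^{2}$)
$D{\left(E \right)} = - \frac{1460}{3} + E^{2} + 173 E$ ($D{\left(E \right)} = - \frac{8}{3} - \left(484 - E^{2} - 173 E\right) = - \frac{8}{3} + \left(-484 + E^{2} + 173 E\right) = - \frac{1460}{3} + E^{2} + 173 E$)
$C{\left(702 \right)} + D{\left(76 \right)} = 0 + \left(- \frac{1460}{3} + 76^{2} + 173 \cdot 76\right) = 0 + \left(- \frac{1460}{3} + 5776 + 13148\right) = 0 + \frac{55312}{3} = \frac{55312}{3}$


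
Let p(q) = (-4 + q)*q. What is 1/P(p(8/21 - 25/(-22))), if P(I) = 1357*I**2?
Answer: 45558341136/877289071629613 ≈ 5.1931e-5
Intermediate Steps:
p(q) = q*(-4 + q)
1/P(p(8/21 - 25/(-22))) = 1/(1357*((8/21 - 25/(-22))*(-4 + (8/21 - 25/(-22))))**2) = 1/(1357*((8*(1/21) - 25*(-1/22))*(-4 + (8*(1/21) - 25*(-1/22))))**2) = 1/(1357*((8/21 + 25/22)*(-4 + (8/21 + 25/22)))**2) = 1/(1357*(701*(-4 + 701/462)/462)**2) = 1/(1357*((701/462)*(-1147/462))**2) = 1/(1357*(-804047/213444)**2) = 1/(1357*(646491578209/45558341136)) = 1/(877289071629613/45558341136) = 45558341136/877289071629613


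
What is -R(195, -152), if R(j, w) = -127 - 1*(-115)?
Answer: 12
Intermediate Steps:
R(j, w) = -12 (R(j, w) = -127 + 115 = -12)
-R(195, -152) = -1*(-12) = 12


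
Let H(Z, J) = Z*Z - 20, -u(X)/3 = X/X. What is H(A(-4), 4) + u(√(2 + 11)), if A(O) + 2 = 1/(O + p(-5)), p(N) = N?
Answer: -1502/81 ≈ -18.543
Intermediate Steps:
A(O) = -2 + 1/(-5 + O) (A(O) = -2 + 1/(O - 5) = -2 + 1/(-5 + O))
u(X) = -3 (u(X) = -3*X/X = -3*1 = -3)
H(Z, J) = -20 + Z² (H(Z, J) = Z² - 20 = -20 + Z²)
H(A(-4), 4) + u(√(2 + 11)) = (-20 + ((11 - 2*(-4))/(-5 - 4))²) - 3 = (-20 + ((11 + 8)/(-9))²) - 3 = (-20 + (-⅑*19)²) - 3 = (-20 + (-19/9)²) - 3 = (-20 + 361/81) - 3 = -1259/81 - 3 = -1502/81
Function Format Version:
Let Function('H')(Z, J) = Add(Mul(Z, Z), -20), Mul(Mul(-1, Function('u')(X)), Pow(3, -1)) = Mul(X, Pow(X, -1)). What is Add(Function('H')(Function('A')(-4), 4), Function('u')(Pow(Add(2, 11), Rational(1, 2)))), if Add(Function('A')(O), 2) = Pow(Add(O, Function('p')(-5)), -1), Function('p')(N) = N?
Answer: Rational(-1502, 81) ≈ -18.543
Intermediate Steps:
Function('A')(O) = Add(-2, Pow(Add(-5, O), -1)) (Function('A')(O) = Add(-2, Pow(Add(O, -5), -1)) = Add(-2, Pow(Add(-5, O), -1)))
Function('u')(X) = -3 (Function('u')(X) = Mul(-3, Mul(X, Pow(X, -1))) = Mul(-3, 1) = -3)
Function('H')(Z, J) = Add(-20, Pow(Z, 2)) (Function('H')(Z, J) = Add(Pow(Z, 2), -20) = Add(-20, Pow(Z, 2)))
Add(Function('H')(Function('A')(-4), 4), Function('u')(Pow(Add(2, 11), Rational(1, 2)))) = Add(Add(-20, Pow(Mul(Pow(Add(-5, -4), -1), Add(11, Mul(-2, -4))), 2)), -3) = Add(Add(-20, Pow(Mul(Pow(-9, -1), Add(11, 8)), 2)), -3) = Add(Add(-20, Pow(Mul(Rational(-1, 9), 19), 2)), -3) = Add(Add(-20, Pow(Rational(-19, 9), 2)), -3) = Add(Add(-20, Rational(361, 81)), -3) = Add(Rational(-1259, 81), -3) = Rational(-1502, 81)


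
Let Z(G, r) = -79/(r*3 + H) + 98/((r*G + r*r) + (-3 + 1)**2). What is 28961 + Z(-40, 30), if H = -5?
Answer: 364313523/12580 ≈ 28960.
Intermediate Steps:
Z(G, r) = -79/(-5 + 3*r) + 98/(4 + r**2 + G*r) (Z(G, r) = -79/(r*3 - 5) + 98/((r*G + r*r) + (-3 + 1)**2) = -79/(3*r - 5) + 98/((G*r + r**2) + (-2)**2) = -79/(-5 + 3*r) + 98/((r**2 + G*r) + 4) = -79/(-5 + 3*r) + 98/(4 + r**2 + G*r))
28961 + Z(-40, 30) = 28961 + (-806 - 79*30**2 + 294*30 - 79*(-40)*30)/(-20 - 5*30**2 + 3*30**3 + 12*30 - 5*(-40)*30 + 3*(-40)*30**2) = 28961 + (-806 - 79*900 + 8820 + 94800)/(-20 - 5*900 + 3*27000 + 360 + 6000 + 3*(-40)*900) = 28961 + (-806 - 71100 + 8820 + 94800)/(-20 - 4500 + 81000 + 360 + 6000 - 108000) = 28961 + 31714/(-25160) = 28961 - 1/25160*31714 = 28961 - 15857/12580 = 364313523/12580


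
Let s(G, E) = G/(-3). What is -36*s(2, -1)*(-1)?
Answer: -24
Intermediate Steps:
s(G, E) = -G/3 (s(G, E) = G*(-1/3) = -G/3)
-36*s(2, -1)*(-1) = -36*(-1/3*2)*(-1) = -36*(-2)/3*(-1) = -18*(-4/3)*(-1) = 24*(-1) = -24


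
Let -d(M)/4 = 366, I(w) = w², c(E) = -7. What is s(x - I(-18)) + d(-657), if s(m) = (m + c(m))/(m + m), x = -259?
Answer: -853217/583 ≈ -1463.5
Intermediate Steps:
d(M) = -1464 (d(M) = -4*366 = -1464)
s(m) = (-7 + m)/(2*m) (s(m) = (m - 7)/(m + m) = (-7 + m)/((2*m)) = (-7 + m)*(1/(2*m)) = (-7 + m)/(2*m))
s(x - I(-18)) + d(-657) = (-7 + (-259 - 1*(-18)²))/(2*(-259 - 1*(-18)²)) - 1464 = (-7 + (-259 - 1*324))/(2*(-259 - 1*324)) - 1464 = (-7 + (-259 - 324))/(2*(-259 - 324)) - 1464 = (½)*(-7 - 583)/(-583) - 1464 = (½)*(-1/583)*(-590) - 1464 = 295/583 - 1464 = -853217/583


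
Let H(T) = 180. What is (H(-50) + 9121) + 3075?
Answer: 12376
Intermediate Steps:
(H(-50) + 9121) + 3075 = (180 + 9121) + 3075 = 9301 + 3075 = 12376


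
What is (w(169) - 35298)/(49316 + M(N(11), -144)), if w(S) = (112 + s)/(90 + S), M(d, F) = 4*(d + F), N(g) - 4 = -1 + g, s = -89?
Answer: -9142159/12638164 ≈ -0.72338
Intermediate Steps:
N(g) = 3 + g (N(g) = 4 + (-1 + g) = 3 + g)
M(d, F) = 4*F + 4*d (M(d, F) = 4*(F + d) = 4*F + 4*d)
w(S) = 23/(90 + S) (w(S) = (112 - 89)/(90 + S) = 23/(90 + S))
(w(169) - 35298)/(49316 + M(N(11), -144)) = (23/(90 + 169) - 35298)/(49316 + (4*(-144) + 4*(3 + 11))) = (23/259 - 35298)/(49316 + (-576 + 4*14)) = (23*(1/259) - 35298)/(49316 + (-576 + 56)) = (23/259 - 35298)/(49316 - 520) = -9142159/259/48796 = -9142159/259*1/48796 = -9142159/12638164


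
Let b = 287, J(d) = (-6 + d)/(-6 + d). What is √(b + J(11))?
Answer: 12*√2 ≈ 16.971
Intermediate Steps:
J(d) = 1
√(b + J(11)) = √(287 + 1) = √288 = 12*√2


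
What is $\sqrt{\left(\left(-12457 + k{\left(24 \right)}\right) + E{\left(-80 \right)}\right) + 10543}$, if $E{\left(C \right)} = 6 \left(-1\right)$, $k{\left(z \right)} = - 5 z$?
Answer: $2 i \sqrt{510} \approx 45.166 i$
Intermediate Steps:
$E{\left(C \right)} = -6$
$\sqrt{\left(\left(-12457 + k{\left(24 \right)}\right) + E{\left(-80 \right)}\right) + 10543} = \sqrt{\left(\left(-12457 - 120\right) - 6\right) + 10543} = \sqrt{\left(-12577 - 6\right) + 10543} = \sqrt{-12583 + 10543} = \sqrt{-2040} = 2 i \sqrt{510}$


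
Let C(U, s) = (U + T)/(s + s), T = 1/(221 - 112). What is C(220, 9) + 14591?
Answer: 28651523/1962 ≈ 14603.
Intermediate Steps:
T = 1/109 ≈ 0.0091743
C(U, s) = (1/109 + U)/(2*s) (C(U, s) = (U + 1/109)/(s + s) = (1/109 + U)/((2*s)) = (1/109 + U)*(1/(2*s)) = (1/109 + U)/(2*s))
C(220, 9) + 14591 = (1/218)*(1 + 109*220)/9 + 14591 = (1/218)*(1/9)*(1 + 23980) + 14591 = (1/218)*(1/9)*23981 + 14591 = 23981/1962 + 14591 = 28651523/1962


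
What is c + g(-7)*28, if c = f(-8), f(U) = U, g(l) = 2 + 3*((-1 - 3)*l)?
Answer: 2400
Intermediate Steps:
g(l) = 2 - 12*l (g(l) = 2 + 3*(-4*l) = 2 - 12*l)
c = -8
c + g(-7)*28 = -8 + (2 - 12*(-7))*28 = -8 + (2 + 84)*28 = -8 + 86*28 = -8 + 2408 = 2400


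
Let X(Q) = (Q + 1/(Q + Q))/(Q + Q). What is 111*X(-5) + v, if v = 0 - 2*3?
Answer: 5061/100 ≈ 50.610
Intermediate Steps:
v = -6 (v = 0 - 6 = -6)
X(Q) = (Q + 1/(2*Q))/(2*Q) (X(Q) = (Q + 1/(2*Q))/((2*Q)) = (Q + 1/(2*Q))*(1/(2*Q)) = (Q + 1/(2*Q))/(2*Q))
111*X(-5) + v = 111*(½ + (¼)/(-5)²) - 6 = 111*(½ + (¼)*(1/25)) - 6 = 111*(½ + 1/100) - 6 = 111*(51/100) - 6 = 5661/100 - 6 = 5061/100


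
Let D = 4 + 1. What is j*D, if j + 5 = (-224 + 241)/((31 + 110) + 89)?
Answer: -1133/46 ≈ -24.630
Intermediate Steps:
D = 5
j = -1133/230 (j = -5 + (-224 + 241)/((31 + 110) + 89) = -5 + 17/(141 + 89) = -5 + 17/230 = -1133/230 ≈ -4.9261)
j*D = -1133/230*5 = -1133/46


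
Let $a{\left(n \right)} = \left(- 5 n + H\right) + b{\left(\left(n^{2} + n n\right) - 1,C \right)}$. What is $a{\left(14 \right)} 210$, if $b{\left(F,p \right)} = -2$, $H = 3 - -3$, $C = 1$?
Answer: $-13860$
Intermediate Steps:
$H = 6$ ($H = 3 + 3 = 6$)
$a{\left(n \right)} = 4 - 5 n$ ($a{\left(n \right)} = \left(- 5 n + 6\right) - 2 = \left(6 - 5 n\right) - 2 = 4 - 5 n$)
$a{\left(14 \right)} 210 = \left(4 - 70\right) 210 = \left(-66\right) 210 = -13860$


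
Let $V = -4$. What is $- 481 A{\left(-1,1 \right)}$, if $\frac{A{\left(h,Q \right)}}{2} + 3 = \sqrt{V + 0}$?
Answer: $2886 - 1924 i \approx 2886.0 - 1924.0 i$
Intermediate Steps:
$A{\left(h,Q \right)} = -6 + 4 i$ ($A{\left(h,Q \right)} = -6 + 2 \sqrt{-4 + 0} = -6 + 2 \sqrt{-4} = -6 + 2 \cdot 2 i = -6 + 4 i$)
$- 481 A{\left(-1,1 \right)} = - 481 \left(-6 + 4 i\right) = 2886 - 1924 i$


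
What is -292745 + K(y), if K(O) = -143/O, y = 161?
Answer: -47132088/161 ≈ -2.9275e+5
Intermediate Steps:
-292745 + K(y) = -292745 - 143/161 = -47132088/161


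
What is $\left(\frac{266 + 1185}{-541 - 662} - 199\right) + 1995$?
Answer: $\frac{2159137}{1203} \approx 1794.8$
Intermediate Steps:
$\left(\frac{266 + 1185}{-541 - 662} - 199\right) + 1995 = \left(\frac{1451}{-1203} - 199\right) + 1995 = \left(1451 \left(- \frac{1}{1203}\right) - 199\right) + 1995 = \left(- \frac{1451}{1203} - 199\right) + 1995 = - \frac{240848}{1203} + 1995 = \frac{2159137}{1203}$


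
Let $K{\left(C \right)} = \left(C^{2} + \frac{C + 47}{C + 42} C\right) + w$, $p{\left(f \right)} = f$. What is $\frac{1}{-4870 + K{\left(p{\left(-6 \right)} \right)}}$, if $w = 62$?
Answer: $- \frac{6}{28673} \approx -0.00020926$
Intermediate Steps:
$K{\left(C \right)} = 62 + C^{2} + \frac{C \left(47 + C\right)}{42 + C}$ ($K{\left(C \right)} = \left(C^{2} + \frac{C + 47}{C + 42} C\right) + 62 = \left(C^{2} + \frac{47 + C}{42 + C} C\right) + 62 = \left(C^{2} + \frac{C \left(47 + C\right)}{42 + C}\right) + 62 = 62 + C^{2} + \frac{C \left(47 + C\right)}{42 + C}$)
$\frac{1}{-4870 + K{\left(p{\left(-6 \right)} \right)}} = \frac{1}{-4870 + \frac{2604 + \left(-6\right)^{3} + 43 \left(-6\right)^{2} + 109 \left(-6\right)}{42 - 6}} = \frac{1}{-4870 + \frac{2604 - 216 + 43 \cdot 36 - 654}{36}} = \frac{1}{-4870 + \frac{2604 - 216 + 1548 - 654}{36}} = \frac{1}{-4870 + \frac{1}{36} \cdot 3282} = \frac{1}{-4870 + \frac{547}{6}} = \frac{1}{- \frac{28673}{6}} = - \frac{6}{28673}$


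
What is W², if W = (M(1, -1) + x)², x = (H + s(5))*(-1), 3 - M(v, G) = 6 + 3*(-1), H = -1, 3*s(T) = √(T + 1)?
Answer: (3 - √6)⁴/81 ≈ 0.0011339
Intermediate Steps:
s(T) = √(1 + T)/3 (s(T) = √(T + 1)/3 = √(1 + T)/3)
M(v, G) = 0 (M(v, G) = 3 - (6 + 3*(-1)) = 3 - (6 - 3) = 3 - 1*3 = 3 - 3 = 0)
x = 1 - √6/3 (x = (-1 + √(1 + 5)/3)*(-1) = (-1 + √6/3)*(-1) = 1 - √6/3 ≈ 0.18350)
W = (1 - √6/3)² (W = (0 + (1 - √6/3))² = (1 - √6/3)² ≈ 0.033674)
W² = ((3 - √6)²/9)² = (3 - √6)⁴/81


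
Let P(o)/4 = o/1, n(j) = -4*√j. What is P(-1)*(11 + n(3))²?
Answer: -676 + 352*√3 ≈ -66.318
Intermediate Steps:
P(o) = 4*o (P(o) = 4*(o/1) = 4*(o*1) = 4*o)
P(-1)*(11 + n(3))² = (4*(-1))*(11 - 4*√3)² = -4*(11 - 4*√3)²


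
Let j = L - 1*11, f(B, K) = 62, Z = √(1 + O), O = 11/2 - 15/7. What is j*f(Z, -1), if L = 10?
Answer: -62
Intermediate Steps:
O = 47/14 (O = 11*(½) - 15*⅐ = 11/2 - 15/7 = 47/14 ≈ 3.3571)
Z = √854/14 (Z = √(1 + 47/14) = √(61/14) = √854/14 ≈ 2.0874)
j = -1 (j = 10 - 1*11 = 10 - 11 = -1)
j*f(Z, -1) = -1*62 = -62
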